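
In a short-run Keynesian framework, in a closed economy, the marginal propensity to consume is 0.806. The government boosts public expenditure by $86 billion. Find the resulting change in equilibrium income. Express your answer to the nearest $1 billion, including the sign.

Government-spending multiplier = 1/(1 − MPC) = 1/(1 − 0.806) = 1/0.194 ≈ 5.155.
ΔY = k × ΔG = (+$86 billion) / 0.194 ≈ +$443 billion.

+$443 billion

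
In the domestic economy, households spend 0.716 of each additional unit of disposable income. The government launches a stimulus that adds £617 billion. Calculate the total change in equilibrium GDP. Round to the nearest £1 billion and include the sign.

+£2,173 billion

Expenditure multiplier = 1/(1 − MPC) = 1/(1 − 0.716) = 1/0.284 ≈ 3.521.
ΔY = k × ΔG = (+£617 billion) / 0.284 ≈ +£2,173 billion.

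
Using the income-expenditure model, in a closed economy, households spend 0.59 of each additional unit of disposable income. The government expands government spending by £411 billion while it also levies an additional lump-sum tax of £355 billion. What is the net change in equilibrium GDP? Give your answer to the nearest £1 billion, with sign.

Expenditure multiplier = 1/(1 − MPC) = 1/(1 − 0.59) = 1/0.41 ≈ 2.439.
ΔG contributes k·ΔG = (+£411 billion) / 0.41 ≈ +£1,002.4 billion.
ΔT of +£355 billion changes first-round spending by −c·ΔT = −£209.45 billion, contributing k·(−c·ΔT) = (−£209.45 billion) / 0.41 ≈ −£510.9 billion.
Net ΔY = k(ΔG − c·ΔT) = (+£201.55 billion) / 0.41 ≈ +£492 billion.

+£492 billion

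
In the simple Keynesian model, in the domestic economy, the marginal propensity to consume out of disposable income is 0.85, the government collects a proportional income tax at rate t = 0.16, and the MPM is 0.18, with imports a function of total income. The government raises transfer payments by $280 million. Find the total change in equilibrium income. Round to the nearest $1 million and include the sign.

The transfer change shifts disposable income by +$280 million, so first-round consumption changes by c·ΔTR = 0.85 × (+$280 million) = +$238 million.
Expenditure multiplier = 1/(1 − c(1−t) + m) = 1/(1 − 0.85×0.84 + 0.18) = 1/0.466 ≈ 2.146.
The transfer multiplier is c × k ≈ 1.824, so ΔY = k × (c·ΔTR) = (+$238 million) / 0.466 ≈ +$511 million.

+$511 million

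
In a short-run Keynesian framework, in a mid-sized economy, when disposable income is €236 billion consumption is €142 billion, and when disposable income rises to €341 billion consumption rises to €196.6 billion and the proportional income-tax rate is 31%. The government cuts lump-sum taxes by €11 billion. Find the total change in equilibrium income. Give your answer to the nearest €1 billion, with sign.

+€9 billion

MPC = ΔC/ΔYd = (196.6 − 142)/(341 − 236) = 54.6/105 = 0.52.
A lump-sum tax change of −€11 billion shifts disposable income by +€11 billion; first-round consumption changes by −c × ΔT = −0.52 × (−€11 billion) = +€5.72 billion.
Expenditure multiplier = 1/(1 − c(1−t)) = 1/(1 − 0.52×0.69) = 1/0.6412 ≈ 1.56.
The tax multiplier is −c × k ≈ −0.811, so ΔY = k × (−c·ΔT) = (+€5.72 billion) / 0.6412 ≈ +€9 billion.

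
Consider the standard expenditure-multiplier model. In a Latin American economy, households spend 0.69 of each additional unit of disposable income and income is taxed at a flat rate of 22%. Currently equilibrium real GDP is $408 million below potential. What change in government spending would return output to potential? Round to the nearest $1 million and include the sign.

Spending multiplier = 1/(1 − c(1−t)) = 1/(1 − 0.69×0.78) = 1/0.4618 ≈ 2.165.
Need ΔY = +$408 million, so ΔG = ΔY/k = (+$408 million) × 0.4618 ≈ +$188 million.
The government should increase government spending by $188 million.

+$188 million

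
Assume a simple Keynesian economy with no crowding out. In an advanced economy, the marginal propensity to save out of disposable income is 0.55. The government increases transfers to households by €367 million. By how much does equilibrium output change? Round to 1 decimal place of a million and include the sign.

MPC = 1 − MPS = 1 − 0.55 = 0.45.
The transfer change shifts disposable income by +€367 million, so first-round consumption changes by c·ΔTR = 0.45 × (+€367 million) = +€165.15 million.
Expenditure multiplier = 1/(1 − MPC) = 1/(1 − 0.45) = 1/0.55 ≈ 1.818.
The transfer multiplier is c × k ≈ 0.818, so ΔY = k × (c·ΔTR) = (+€165.15 million) / 0.55 ≈ +€300.3 million.

+€300.3 million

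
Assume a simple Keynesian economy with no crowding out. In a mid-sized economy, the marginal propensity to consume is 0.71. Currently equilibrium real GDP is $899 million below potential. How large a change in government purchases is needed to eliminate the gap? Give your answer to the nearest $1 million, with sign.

Spending multiplier = 1/(1 − MPC) = 1/(1 − 0.71) = 1/0.29 ≈ 3.448.
Need ΔY = +$899 million, so ΔG = ΔY/k = (+$899 million) × 0.29 ≈ +$261 million.
The government should increase government purchases by $261 million.

+$261 million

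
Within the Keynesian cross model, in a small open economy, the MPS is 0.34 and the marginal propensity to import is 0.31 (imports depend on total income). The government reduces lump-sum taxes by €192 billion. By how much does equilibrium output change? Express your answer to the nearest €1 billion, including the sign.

+€195 billion

MPC = 1 − MPS = 1 − 0.34 = 0.66.
A lump-sum tax change of −€192 billion shifts disposable income by +€192 billion; first-round consumption changes by −c × ΔT = −0.66 × (−€192 billion) = +€126.72 billion.
Expenditure multiplier = 1/(1 − c + m) = 1/(1 − 0.66 + 0.31) = 1/0.65 ≈ 1.538.
The tax multiplier is −c × k ≈ −1.015, so ΔY = k × (−c·ΔT) = (+€126.72 billion) / 0.65 ≈ +€195 billion.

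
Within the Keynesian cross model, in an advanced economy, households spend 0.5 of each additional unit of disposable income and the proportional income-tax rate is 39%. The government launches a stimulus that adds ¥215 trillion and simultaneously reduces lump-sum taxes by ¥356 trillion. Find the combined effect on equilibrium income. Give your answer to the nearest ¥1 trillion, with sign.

+¥565 trillion

Expenditure multiplier = 1/(1 − c(1−t)) = 1/(1 − 0.5×0.61) = 1/0.695 ≈ 1.439.
ΔG contributes k·ΔG = (+¥215 trillion) / 0.695 ≈ +¥309.4 trillion.
ΔT of −¥356 trillion changes first-round spending by −c·ΔT = +¥178 trillion, contributing k·(−c·ΔT) = (+¥178 trillion) / 0.695 ≈ +¥256.1 trillion.
Net ΔY = k(ΔG − c·ΔT) = (+¥393 trillion) / 0.695 ≈ +¥565 trillion.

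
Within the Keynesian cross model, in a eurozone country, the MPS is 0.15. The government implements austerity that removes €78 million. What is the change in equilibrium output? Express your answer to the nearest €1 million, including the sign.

MPC = 1 − MPS = 1 − 0.15 = 0.85.
Expenditure multiplier = 1/(1 − MPC) = 1/(1 − 0.85) = 1/0.15 ≈ 6.667.
ΔY = k × ΔG = (−€78 million) / 0.15 = −€520 million.

−€520 million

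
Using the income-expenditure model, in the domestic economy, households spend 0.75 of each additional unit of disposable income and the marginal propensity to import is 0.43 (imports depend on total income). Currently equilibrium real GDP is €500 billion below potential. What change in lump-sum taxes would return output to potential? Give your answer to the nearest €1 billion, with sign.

Spending multiplier = 1/(1 − c + m) = 1/(1 − 0.75 + 0.43) = 1/0.68 ≈ 1.471.
Tax multiplier = −c·k = −0.75/0.68 ≈ −1.103. Need ΔY = +€500 billion, so ΔT = ΔY/(−c·k) = −(+€500 billion) × 0.68 / 0.75 ≈ −€453 billion.
The government should cut lump-sum taxes by €453 billion.

−€453 billion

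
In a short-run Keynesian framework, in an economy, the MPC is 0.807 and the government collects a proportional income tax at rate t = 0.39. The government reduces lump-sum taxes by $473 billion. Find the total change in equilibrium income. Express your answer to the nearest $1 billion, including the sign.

+$752 billion

A lump-sum tax change of −$473 billion shifts disposable income by +$473 billion; first-round consumption changes by −c × ΔT = −0.807 × (−$473 billion) = +$381.711 billion.
Expenditure multiplier = 1/(1 − c(1−t)) = 1/(1 − 0.807×0.61) = 1/0.50773 ≈ 1.97.
The tax multiplier is −c × k ≈ −1.589, so ΔY = k × (−c·ΔT) = (+$381.711 billion) / 0.50773 ≈ +$752 billion.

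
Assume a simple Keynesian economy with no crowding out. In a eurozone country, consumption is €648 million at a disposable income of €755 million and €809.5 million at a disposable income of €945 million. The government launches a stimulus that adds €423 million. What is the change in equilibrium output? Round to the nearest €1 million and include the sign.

MPC = ΔC/ΔYd = (809.5 − 648)/(945 − 755) = 161.5/190 = 0.85.
Expenditure multiplier = 1/(1 − MPC) = 1/(1 − 0.85) = 1/0.15 ≈ 6.667.
ΔY = k × ΔG = (+€423 million) / 0.15 = +€2,820 million.

+€2,820 million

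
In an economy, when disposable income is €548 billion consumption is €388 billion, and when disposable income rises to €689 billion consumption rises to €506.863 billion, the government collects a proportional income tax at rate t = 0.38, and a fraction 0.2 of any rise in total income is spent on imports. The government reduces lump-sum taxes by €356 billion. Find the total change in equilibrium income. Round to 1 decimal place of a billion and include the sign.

+€443.1 billion

MPC = ΔC/ΔYd = (506.863 − 388)/(689 − 548) = 118.863/141 = 0.843.
A lump-sum tax change of −€356 billion shifts disposable income by +€356 billion; first-round consumption changes by −c × ΔT = −0.843 × (−€356 billion) = +€300.108 billion.
Expenditure multiplier = 1/(1 − c(1−t) + m) = 1/(1 − 0.843×0.62 + 0.2) = 1/0.67734 ≈ 1.476.
The tax multiplier is −c × k ≈ −1.245, so ΔY = k × (−c·ΔT) = (+€300.108 billion) / 0.67734 ≈ +€443.1 billion.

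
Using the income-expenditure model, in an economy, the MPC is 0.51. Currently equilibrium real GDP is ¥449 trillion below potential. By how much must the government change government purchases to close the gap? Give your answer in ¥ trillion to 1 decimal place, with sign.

+¥220.0 trillion

Spending multiplier = 1/(1 − MPC) = 1/(1 − 0.51) = 1/0.49 ≈ 2.041.
Need ΔY = +¥449 trillion, so ΔG = ΔY/k = (+¥449 trillion) × 0.49 ≈ +¥220 trillion.
The government should increase government purchases by ¥220 trillion.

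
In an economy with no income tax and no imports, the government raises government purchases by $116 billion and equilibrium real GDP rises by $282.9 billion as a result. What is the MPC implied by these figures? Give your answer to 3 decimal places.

Implied spending multiplier k = ΔY/ΔG = 282.9/116 ≈ 2.4388.
Since k = 1/(1 − MPC), MPC = 1 − 1/k = 1 − ΔG/ΔY = 1 − 116/282.9 ≈ 0.590.

0.590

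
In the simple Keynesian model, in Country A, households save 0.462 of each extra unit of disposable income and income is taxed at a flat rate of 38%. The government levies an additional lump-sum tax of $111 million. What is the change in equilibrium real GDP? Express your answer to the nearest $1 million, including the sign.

MPC = 1 − MPS = 1 − 0.462 = 0.538.
A lump-sum tax change of +$111 million shifts disposable income by −$111 million; first-round consumption changes by −c × ΔT = −0.538 × (+$111 million) = −$59.718 million.
Expenditure multiplier = 1/(1 − c(1−t)) = 1/(1 − 0.538×0.62) = 1/0.66644 ≈ 1.501.
The tax multiplier is −c × k ≈ −0.807, so ΔY = k × (−c·ΔT) = (−$59.718 million) / 0.66644 ≈ −$90 million.

−$90 million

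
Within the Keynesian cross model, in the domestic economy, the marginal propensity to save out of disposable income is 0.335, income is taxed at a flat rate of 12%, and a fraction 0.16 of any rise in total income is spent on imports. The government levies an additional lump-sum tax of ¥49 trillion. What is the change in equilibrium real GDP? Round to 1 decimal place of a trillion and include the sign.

−¥56.7 trillion

MPC = 1 − MPS = 1 − 0.335 = 0.665.
A lump-sum tax change of +¥49 trillion shifts disposable income by −¥49 trillion; first-round consumption changes by −c × ΔT = −0.665 × (+¥49 trillion) = −¥32.585 trillion.
Expenditure multiplier = 1/(1 − c(1−t) + m) = 1/(1 − 0.665×0.88 + 0.16) = 1/0.5748 ≈ 1.74.
The tax multiplier is −c × k ≈ −1.157, so ΔY = k × (−c·ΔT) = (−¥32.585 trillion) / 0.5748 ≈ −¥56.7 trillion.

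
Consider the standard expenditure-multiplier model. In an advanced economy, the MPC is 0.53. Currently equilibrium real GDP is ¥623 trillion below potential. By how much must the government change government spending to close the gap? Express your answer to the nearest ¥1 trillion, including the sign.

+¥293 trillion

Spending multiplier = 1/(1 − MPC) = 1/(1 − 0.53) = 1/0.47 ≈ 2.128.
Need ΔY = +¥623 trillion, so ΔG = ΔY/k = (+¥623 trillion) × 0.47 ≈ +¥293 trillion.
The government should increase government spending by ¥293 trillion.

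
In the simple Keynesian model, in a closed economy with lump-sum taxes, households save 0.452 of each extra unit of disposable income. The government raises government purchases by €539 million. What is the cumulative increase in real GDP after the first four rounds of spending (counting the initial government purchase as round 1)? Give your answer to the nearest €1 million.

€1,085 million

MPC = 1 − MPS = 1 − 0.452 = 0.548.
Round 1 adds ΔG = €539 million; each later round is MPC = 0.548 times the previous.
After 4 rounds: 539 + 295.372 + 161.863856 + 88.701393088 = ΔG·(1 − c^4)/(1 − c) = 539 × (1 − 0.090182492416)/0.452 ≈ €1,085 million.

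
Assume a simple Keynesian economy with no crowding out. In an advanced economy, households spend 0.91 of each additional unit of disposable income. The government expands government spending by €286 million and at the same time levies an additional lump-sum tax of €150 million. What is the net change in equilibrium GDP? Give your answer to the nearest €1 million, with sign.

+€1,661 million

Expenditure multiplier = 1/(1 − MPC) = 1/(1 − 0.91) = 1/0.09 ≈ 11.111.
ΔG contributes k·ΔG = (+€286 million) / 0.09 ≈ +€3,177.8 million.
ΔT of +€150 million changes first-round spending by −c·ΔT = −€136.5 million, contributing k·(−c·ΔT) = (−€136.5 million) / 0.09 ≈ −€1,516.7 million.
Net ΔY = k(ΔG − c·ΔT) = (+€149.5 million) / 0.09 ≈ +€1,661 million.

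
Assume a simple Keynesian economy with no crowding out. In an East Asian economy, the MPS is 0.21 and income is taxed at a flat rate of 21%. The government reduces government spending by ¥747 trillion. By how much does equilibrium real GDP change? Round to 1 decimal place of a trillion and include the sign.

−¥1,987.2 trillion

MPC = 1 − MPS = 1 − 0.21 = 0.79.
Government-spending multiplier = 1/(1 − c(1−t)) = 1/(1 − 0.79×0.79) = 1/0.3759 ≈ 2.66.
ΔY = k × ΔG = (−¥747 trillion) / 0.3759 ≈ −¥1,987.2 trillion.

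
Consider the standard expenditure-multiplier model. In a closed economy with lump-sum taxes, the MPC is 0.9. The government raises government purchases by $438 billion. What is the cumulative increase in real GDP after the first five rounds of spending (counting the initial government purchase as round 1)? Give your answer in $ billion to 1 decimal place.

Round 1 adds ΔG = $438 billion; each later round is MPC = 0.9 times the previous.
After 5 rounds: 438 + 394.2 + 354.78 + 319.302 + 287.3718 = ΔG·(1 − c^5)/(1 − c) = 438 × (1 − 0.59049)/0.1 ≈ $1,793.7 billion.

$1,793.7 billion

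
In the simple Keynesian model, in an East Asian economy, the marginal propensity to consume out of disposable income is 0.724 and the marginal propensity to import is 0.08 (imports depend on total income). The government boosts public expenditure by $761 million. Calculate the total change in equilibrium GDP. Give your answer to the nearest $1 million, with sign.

Expenditure multiplier = 1/(1 − c + m) = 1/(1 − 0.724 + 0.08) = 1/0.356 ≈ 2.809.
ΔY = k × ΔG = (+$761 million) / 0.356 ≈ +$2,138 million.

+$2,138 million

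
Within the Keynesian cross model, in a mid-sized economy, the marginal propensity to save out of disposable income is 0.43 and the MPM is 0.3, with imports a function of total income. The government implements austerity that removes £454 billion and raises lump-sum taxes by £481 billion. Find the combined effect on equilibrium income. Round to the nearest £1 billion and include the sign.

−£997 billion

MPC = 1 − MPS = 1 − 0.43 = 0.57.
Expenditure multiplier = 1/(1 − c + m) = 1/(1 − 0.57 + 0.3) = 1/0.73 ≈ 1.37.
ΔG contributes k·ΔG = (−£454 billion) / 0.73 ≈ −£621.9 billion.
ΔT of +£481 billion changes first-round spending by −c·ΔT = −£274.17 billion, contributing k·(−c·ΔT) = (−£274.17 billion) / 0.73 ≈ −£375.6 billion.
Net ΔY = k(ΔG − c·ΔT) = (−£728.17 billion) / 0.73 ≈ −£997 billion.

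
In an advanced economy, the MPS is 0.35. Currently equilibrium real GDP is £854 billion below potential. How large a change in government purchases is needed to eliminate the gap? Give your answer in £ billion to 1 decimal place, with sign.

MPC = 1 − MPS = 1 − 0.35 = 0.65.
Spending multiplier = 1/(1 − MPC) = 1/(1 − 0.65) = 1/0.35 ≈ 2.857.
Need ΔY = +£854 billion, so ΔG = ΔY/k = (+£854 billion) × 0.35 = +£298.9 billion.
The government should increase government purchases by £298.9 billion.

+£298.9 billion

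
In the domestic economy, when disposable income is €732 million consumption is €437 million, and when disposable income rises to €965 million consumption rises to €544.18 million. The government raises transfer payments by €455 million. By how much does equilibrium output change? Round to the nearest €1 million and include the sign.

+€388 million

MPC = ΔC/ΔYd = (544.18 − 437)/(965 − 732) = 107.18/233 = 0.46.
The transfer change shifts disposable income by +€455 million, so first-round consumption changes by c·ΔTR = 0.46 × (+€455 million) = +€209.3 million.
Expenditure multiplier = 1/(1 − MPC) = 1/(1 − 0.46) = 1/0.54 ≈ 1.852.
The transfer multiplier is c × k ≈ 0.852, so ΔY = k × (c·ΔTR) = (+€209.3 million) / 0.54 ≈ +€388 million.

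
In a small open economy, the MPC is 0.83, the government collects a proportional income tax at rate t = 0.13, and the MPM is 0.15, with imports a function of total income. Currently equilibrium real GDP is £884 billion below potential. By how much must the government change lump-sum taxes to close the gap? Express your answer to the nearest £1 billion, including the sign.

Spending multiplier = 1/(1 − c(1−t) + m) = 1/(1 − 0.83×0.87 + 0.15) = 1/0.4279 ≈ 2.337.
Tax multiplier = −c·k = −0.83/0.4279 ≈ −1.94. Need ΔY = +£884 billion, so ΔT = ΔY/(−c·k) = −(+£884 billion) × 0.4279 / 0.83 ≈ −£456 billion.
The government should cut lump-sum taxes by £456 billion.

−£456 billion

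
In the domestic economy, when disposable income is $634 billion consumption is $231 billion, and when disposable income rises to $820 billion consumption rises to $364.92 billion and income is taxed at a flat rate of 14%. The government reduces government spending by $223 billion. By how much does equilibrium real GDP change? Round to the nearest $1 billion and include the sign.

−$586 billion

MPC = ΔC/ΔYd = (364.92 − 231)/(820 − 634) = 133.92/186 = 0.72.
Expenditure multiplier = 1/(1 − c(1−t)) = 1/(1 − 0.72×0.86) = 1/0.3808 ≈ 2.626.
ΔY = k × ΔG = (−$223 billion) / 0.3808 ≈ −$586 billion.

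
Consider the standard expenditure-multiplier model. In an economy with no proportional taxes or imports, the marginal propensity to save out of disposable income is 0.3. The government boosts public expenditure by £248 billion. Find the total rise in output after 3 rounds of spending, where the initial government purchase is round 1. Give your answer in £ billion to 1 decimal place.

MPC = 1 − MPS = 1 − 0.3 = 0.7.
Round 1 adds ΔG = £248 billion; each later round is MPC = 0.7 times the previous.
After 3 rounds: 248 + 173.6 + 121.52 = ΔG·(1 − c^3)/(1 − c) = 248 × (1 − 0.343)/0.3 ≈ £543.1 billion.

£543.1 billion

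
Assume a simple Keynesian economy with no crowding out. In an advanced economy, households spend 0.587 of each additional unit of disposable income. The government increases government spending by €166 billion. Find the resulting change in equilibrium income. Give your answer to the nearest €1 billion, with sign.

+€402 billion

Spending multiplier = 1/(1 − MPC) = 1/(1 − 0.587) = 1/0.413 ≈ 2.421.
ΔY = k × ΔG = (+€166 billion) / 0.413 ≈ +€402 billion.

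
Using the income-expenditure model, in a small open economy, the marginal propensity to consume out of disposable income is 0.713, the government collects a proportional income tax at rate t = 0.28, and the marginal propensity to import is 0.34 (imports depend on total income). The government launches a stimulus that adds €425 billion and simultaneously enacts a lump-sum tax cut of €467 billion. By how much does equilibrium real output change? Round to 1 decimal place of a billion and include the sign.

Expenditure multiplier = 1/(1 − c(1−t) + m) = 1/(1 − 0.713×0.72 + 0.34) = 1/0.82664 ≈ 1.21.
ΔG contributes k·ΔG = (+€425 billion) / 0.82664 ≈ +€514.1 billion.
ΔT of −€467 billion changes first-round spending by −c·ΔT = +€332.971 billion, contributing k·(−c·ΔT) = (+€332.971 billion) / 0.82664 ≈ +€402.8 billion.
Net ΔY = k(ΔG − c·ΔT) = (+€757.971 billion) / 0.82664 ≈ +€916.9 billion.

+€916.9 billion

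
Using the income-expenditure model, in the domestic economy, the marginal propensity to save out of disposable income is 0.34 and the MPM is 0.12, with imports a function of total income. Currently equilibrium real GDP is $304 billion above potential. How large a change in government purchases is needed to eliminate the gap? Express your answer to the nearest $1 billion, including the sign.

MPC = 1 − MPS = 1 − 0.34 = 0.66.
Spending multiplier = 1/(1 − c + m) = 1/(1 − 0.66 + 0.12) = 1/0.46 ≈ 2.174.
Need ΔY = −$304 billion, so ΔG = ΔY/k = (−$304 billion) × 0.46 ≈ −$140 billion.
The government should cut government purchases by $140 billion.

−$140 billion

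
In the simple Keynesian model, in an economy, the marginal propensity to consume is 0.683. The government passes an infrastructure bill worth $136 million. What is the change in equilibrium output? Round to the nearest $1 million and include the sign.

+$429 million

Government-spending multiplier = 1/(1 − MPC) = 1/(1 − 0.683) = 1/0.317 ≈ 3.155.
ΔY = k × ΔG = (+$136 million) / 0.317 ≈ +$429 million.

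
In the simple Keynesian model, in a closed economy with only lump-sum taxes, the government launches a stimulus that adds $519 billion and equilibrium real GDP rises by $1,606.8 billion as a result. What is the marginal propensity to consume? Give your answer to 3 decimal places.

0.677

Implied spending multiplier k = ΔY/ΔG = 1,606.8/519 ≈ 3.096.
Since k = 1/(1 − MPC), MPC = 1 − 1/k = 1 − ΔG/ΔY = 1 − 519/1,606.8 ≈ 0.677.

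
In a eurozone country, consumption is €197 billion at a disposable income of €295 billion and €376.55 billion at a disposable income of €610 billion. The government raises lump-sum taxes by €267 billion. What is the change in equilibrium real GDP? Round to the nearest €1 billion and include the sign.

−€354 billion

MPC = ΔC/ΔYd = (376.55 − 197)/(610 − 295) = 179.55/315 = 0.57.
A lump-sum tax change of +€267 billion shifts disposable income by −€267 billion; first-round consumption changes by −c × ΔT = −0.57 × (+€267 billion) = −€152.19 billion.
Expenditure multiplier = 1/(1 − MPC) = 1/(1 − 0.57) = 1/0.43 ≈ 2.326.
The tax multiplier is −c × k ≈ −1.326, so ΔY = k × (−c·ΔT) = (−€152.19 billion) / 0.43 ≈ −€354 billion.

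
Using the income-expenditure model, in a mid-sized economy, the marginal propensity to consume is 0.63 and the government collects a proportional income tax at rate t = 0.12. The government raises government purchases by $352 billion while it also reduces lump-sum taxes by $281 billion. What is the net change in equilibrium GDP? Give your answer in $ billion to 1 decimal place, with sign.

Expenditure multiplier = 1/(1 − c(1−t)) = 1/(1 − 0.63×0.88) = 1/0.4456 ≈ 2.244.
ΔG contributes k·ΔG = (+$352 billion) / 0.4456 ≈ +$789.9 billion.
ΔT of −$281 billion changes first-round spending by −c·ΔT = +$177.03 billion, contributing k·(−c·ΔT) = (+$177.03 billion) / 0.4456 ≈ +$397.3 billion.
Net ΔY = k(ΔG − c·ΔT) = (+$529.03 billion) / 0.4456 ≈ +$1,187.2 billion.

+$1,187.2 billion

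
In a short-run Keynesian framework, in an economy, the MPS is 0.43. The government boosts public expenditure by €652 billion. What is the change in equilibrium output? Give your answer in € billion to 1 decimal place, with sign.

+€1,516.3 billion

MPC = 1 − MPS = 1 − 0.43 = 0.57.
Expenditure multiplier = 1/(1 − MPC) = 1/(1 − 0.57) = 1/0.43 ≈ 2.326.
ΔY = k × ΔG = (+€652 billion) / 0.43 ≈ +€1,516.3 billion.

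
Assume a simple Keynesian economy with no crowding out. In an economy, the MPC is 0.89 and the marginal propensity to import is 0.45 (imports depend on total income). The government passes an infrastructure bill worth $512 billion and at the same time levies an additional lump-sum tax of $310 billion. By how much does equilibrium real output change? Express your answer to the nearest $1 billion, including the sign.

+$422 billion

Expenditure multiplier = 1/(1 − c + m) = 1/(1 − 0.89 + 0.45) = 1/0.56 ≈ 1.786.
ΔG contributes k·ΔG = (+$512 billion) / 0.56 ≈ +$914.3 billion.
ΔT of +$310 billion changes first-round spending by −c·ΔT = −$275.9 billion, contributing k·(−c·ΔT) = (−$275.9 billion) / 0.56 ≈ −$492.7 billion.
Net ΔY = k(ΔG − c·ΔT) = (+$236.1 billion) / 0.56 ≈ +$422 billion.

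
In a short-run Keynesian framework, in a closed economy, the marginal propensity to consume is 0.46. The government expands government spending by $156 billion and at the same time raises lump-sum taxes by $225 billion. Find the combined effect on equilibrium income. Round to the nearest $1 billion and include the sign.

Expenditure multiplier = 1/(1 − MPC) = 1/(1 − 0.46) = 1/0.54 ≈ 1.852.
ΔG contributes k·ΔG = (+$156 billion) / 0.54 ≈ +$288.9 billion.
ΔT of +$225 billion changes first-round spending by −c·ΔT = −$103.5 billion, contributing k·(−c·ΔT) = (−$103.5 billion) / 0.54 ≈ −$191.7 billion.
Net ΔY = k(ΔG − c·ΔT) = (+$52.5 billion) / 0.54 ≈ +$97 billion.

+$97 billion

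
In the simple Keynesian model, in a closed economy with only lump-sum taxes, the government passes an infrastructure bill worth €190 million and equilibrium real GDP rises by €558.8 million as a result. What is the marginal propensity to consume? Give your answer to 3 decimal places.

0.660

Implied spending multiplier k = ΔY/ΔG = 558.8/190 ≈ 2.9411.
Since k = 1/(1 − MPC), MPC = 1 − 1/k = 1 − ΔG/ΔY = 1 − 190/558.8 ≈ 0.660.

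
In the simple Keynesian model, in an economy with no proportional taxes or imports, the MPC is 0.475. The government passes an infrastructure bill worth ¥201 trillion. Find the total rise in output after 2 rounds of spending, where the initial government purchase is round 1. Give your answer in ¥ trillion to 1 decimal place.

Round 1 adds ΔG = ¥201 trillion; each later round is MPC = 0.475 times the previous.
After 2 rounds: 201 + 95.475 = ΔG·(1 − c^2)/(1 − c) = 201 × (1 − 0.225625)/0.525 ≈ ¥296.5 trillion.

¥296.5 trillion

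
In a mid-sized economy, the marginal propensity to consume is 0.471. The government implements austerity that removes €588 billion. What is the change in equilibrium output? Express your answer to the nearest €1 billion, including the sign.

Expenditure multiplier = 1/(1 − MPC) = 1/(1 − 0.471) = 1/0.529 ≈ 1.89.
ΔY = k × ΔG = (−€588 billion) / 0.529 ≈ −€1,112 billion.

−€1,112 billion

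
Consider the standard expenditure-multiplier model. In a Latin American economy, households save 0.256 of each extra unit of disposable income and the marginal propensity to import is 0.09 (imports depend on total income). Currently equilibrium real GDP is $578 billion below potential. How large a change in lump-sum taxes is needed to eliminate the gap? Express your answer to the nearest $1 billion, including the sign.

MPC = 1 − MPS = 1 − 0.256 = 0.744.
Spending multiplier = 1/(1 − c + m) = 1/(1 − 0.744 + 0.09) = 1/0.346 ≈ 2.89.
Tax multiplier = −c·k = −0.744/0.346 ≈ −2.15. Need ΔY = +$578 billion, so ΔT = ΔY/(−c·k) = −(+$578 billion) × 0.346 / 0.744 ≈ −$269 billion.
The government should cut lump-sum taxes by $269 billion.

−$269 billion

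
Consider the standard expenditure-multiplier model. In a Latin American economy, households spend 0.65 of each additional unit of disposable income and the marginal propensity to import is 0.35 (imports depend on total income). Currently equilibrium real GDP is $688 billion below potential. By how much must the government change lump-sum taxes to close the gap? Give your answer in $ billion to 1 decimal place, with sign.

−$740.9 billion

Spending multiplier = 1/(1 − c + m) = 1/(1 − 0.65 + 0.35) = 1/0.7 ≈ 1.429.
Tax multiplier = −c·k = −0.65/0.7 ≈ −0.929. Need ΔY = +$688 billion, so ΔT = ΔY/(−c·k) = −(+$688 billion) × 0.7 / 0.65 ≈ −$740.9 billion.
The government should cut lump-sum taxes by $740.9 billion.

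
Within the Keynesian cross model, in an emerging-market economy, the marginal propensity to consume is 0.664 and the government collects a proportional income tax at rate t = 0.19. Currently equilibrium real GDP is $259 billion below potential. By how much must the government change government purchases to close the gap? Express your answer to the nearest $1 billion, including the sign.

+$120 billion

Spending multiplier = 1/(1 − c(1−t)) = 1/(1 − 0.664×0.81) = 1/0.46216 ≈ 2.164.
Need ΔY = +$259 billion, so ΔG = ΔY/k = (+$259 billion) × 0.46216 ≈ +$120 billion.
The government should increase government purchases by $120 billion.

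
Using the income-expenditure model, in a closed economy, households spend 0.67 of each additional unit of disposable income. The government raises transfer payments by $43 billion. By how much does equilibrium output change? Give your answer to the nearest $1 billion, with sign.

+$87 billion

The transfer change shifts disposable income by +$43 billion, so first-round consumption changes by c·ΔTR = 0.67 × (+$43 billion) = +$28.81 billion.
Expenditure multiplier = 1/(1 − MPC) = 1/(1 − 0.67) = 1/0.33 ≈ 3.03.
The transfer multiplier is c × k ≈ 2.03, so ΔY = k × (c·ΔTR) = (+$28.81 billion) / 0.33 ≈ +$87 billion.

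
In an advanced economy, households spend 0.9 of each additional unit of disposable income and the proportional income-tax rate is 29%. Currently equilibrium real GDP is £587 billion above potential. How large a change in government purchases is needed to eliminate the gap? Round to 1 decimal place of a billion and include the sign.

Spending multiplier = 1/(1 − c(1−t)) = 1/(1 − 0.9×0.71) = 1/0.361 ≈ 2.77.
Need ΔY = −£587 billion, so ΔG = ΔY/k = (−£587 billion) × 0.361 ≈ −£211.9 billion.
The government should cut government purchases by £211.9 billion.

−£211.9 billion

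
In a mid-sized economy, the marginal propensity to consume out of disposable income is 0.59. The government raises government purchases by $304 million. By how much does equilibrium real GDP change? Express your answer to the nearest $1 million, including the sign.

+$741 million

Spending multiplier = 1/(1 − MPC) = 1/(1 − 0.59) = 1/0.41 ≈ 2.439.
ΔY = k × ΔG = (+$304 million) / 0.41 ≈ +$741 million.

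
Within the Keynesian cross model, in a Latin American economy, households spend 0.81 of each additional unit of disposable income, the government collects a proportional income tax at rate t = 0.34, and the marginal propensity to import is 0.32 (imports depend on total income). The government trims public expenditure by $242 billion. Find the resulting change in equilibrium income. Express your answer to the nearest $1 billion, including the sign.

−$308 billion

Spending multiplier = 1/(1 − c(1−t) + m) = 1/(1 − 0.81×0.66 + 0.32) = 1/0.7854 ≈ 1.273.
ΔY = k × ΔG = (−$242 billion) / 0.7854 ≈ −$308 billion.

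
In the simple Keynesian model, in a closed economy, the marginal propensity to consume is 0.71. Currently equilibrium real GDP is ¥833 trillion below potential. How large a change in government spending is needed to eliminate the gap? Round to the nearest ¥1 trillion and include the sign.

+¥242 trillion

Spending multiplier = 1/(1 − MPC) = 1/(1 − 0.71) = 1/0.29 ≈ 3.448.
Need ΔY = +¥833 trillion, so ΔG = ΔY/k = (+¥833 trillion) × 0.29 ≈ +¥242 trillion.
The government should increase government spending by ¥242 trillion.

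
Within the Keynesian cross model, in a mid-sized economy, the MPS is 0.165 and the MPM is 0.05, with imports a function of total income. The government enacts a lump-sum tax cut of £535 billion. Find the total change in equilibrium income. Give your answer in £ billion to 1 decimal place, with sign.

+£2,077.8 billion

MPC = 1 − MPS = 1 − 0.165 = 0.835.
A lump-sum tax change of −£535 billion shifts disposable income by +£535 billion; first-round consumption changes by −c × ΔT = −0.835 × (−£535 billion) = +£446.725 billion.
Expenditure multiplier = 1/(1 − c + m) = 1/(1 − 0.835 + 0.05) = 1/0.215 ≈ 4.651.
The tax multiplier is −c × k ≈ −3.884, so ΔY = k × (−c·ΔT) = (+£446.725 billion) / 0.215 ≈ +£2,077.8 billion.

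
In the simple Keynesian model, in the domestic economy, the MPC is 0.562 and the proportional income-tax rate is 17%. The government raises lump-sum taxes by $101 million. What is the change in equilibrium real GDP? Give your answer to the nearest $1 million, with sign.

−$106 million

A lump-sum tax change of +$101 million shifts disposable income by −$101 million; first-round consumption changes by −c × ΔT = −0.562 × (+$101 million) = −$56.762 million.
Expenditure multiplier = 1/(1 − c(1−t)) = 1/(1 − 0.562×0.83) = 1/0.53354 ≈ 1.874.
The tax multiplier is −c × k ≈ −1.053, so ΔY = k × (−c·ΔT) = (−$56.762 million) / 0.53354 ≈ −$106 million.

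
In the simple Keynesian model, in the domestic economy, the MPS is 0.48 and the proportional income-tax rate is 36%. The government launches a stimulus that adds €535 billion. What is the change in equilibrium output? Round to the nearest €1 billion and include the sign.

MPC = 1 − MPS = 1 − 0.48 = 0.52.
Government-spending multiplier = 1/(1 − c(1−t)) = 1/(1 − 0.52×0.64) = 1/0.6672 ≈ 1.499.
ΔY = k × ΔG = (+€535 billion) / 0.6672 ≈ +€802 billion.

+€802 billion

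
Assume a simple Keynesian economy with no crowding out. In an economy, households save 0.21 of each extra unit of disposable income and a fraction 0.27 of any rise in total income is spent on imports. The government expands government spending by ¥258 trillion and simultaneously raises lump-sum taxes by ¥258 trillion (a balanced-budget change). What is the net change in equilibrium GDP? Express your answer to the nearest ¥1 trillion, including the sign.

MPC = 1 − MPS = 1 − 0.21 = 0.79.
Expenditure multiplier = 1/(1 − c + m) = 1/(1 − 0.79 + 0.27) = 1/0.48 ≈ 2.083.
ΔG contributes k·ΔG = (+¥258 trillion) / 0.48 = +¥537.5 trillion.
ΔT of +¥258 trillion changes first-round spending by −c·ΔT = −¥203.82 trillion, contributing k·(−c·ΔT) = (−¥203.82 trillion) / 0.48 ≈ −¥424.6 trillion.
Net ΔY = k(ΔG − c·ΔT) = (+¥54.18 trillion) / 0.48 ≈ +¥113 trillion.

+¥113 trillion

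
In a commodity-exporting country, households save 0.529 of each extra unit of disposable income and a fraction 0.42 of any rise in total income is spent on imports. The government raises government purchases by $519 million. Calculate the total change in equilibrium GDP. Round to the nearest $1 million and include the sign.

MPC = 1 − MPS = 1 − 0.529 = 0.471.
Spending multiplier = 1/(1 − c + m) = 1/(1 − 0.471 + 0.42) = 1/0.949 ≈ 1.054.
ΔY = k × ΔG = (+$519 million) / 0.949 ≈ +$547 million.

+$547 million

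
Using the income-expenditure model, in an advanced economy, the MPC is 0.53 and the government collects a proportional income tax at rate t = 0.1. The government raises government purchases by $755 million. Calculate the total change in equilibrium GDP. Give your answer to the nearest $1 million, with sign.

+$1,444 million

Government-spending multiplier = 1/(1 − c(1−t)) = 1/(1 − 0.53×0.9) = 1/0.523 ≈ 1.912.
ΔY = k × ΔG = (+$755 million) / 0.523 ≈ +$1,444 million.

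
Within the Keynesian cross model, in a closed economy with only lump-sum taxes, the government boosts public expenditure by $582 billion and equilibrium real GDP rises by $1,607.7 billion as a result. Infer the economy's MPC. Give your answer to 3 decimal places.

Implied spending multiplier k = ΔY/ΔG = 1,607.7/582 ≈ 2.7624.
Since k = 1/(1 − MPC), MPC = 1 − 1/k = 1 − ΔG/ΔY = 1 − 582/1,607.7 ≈ 0.638.

0.638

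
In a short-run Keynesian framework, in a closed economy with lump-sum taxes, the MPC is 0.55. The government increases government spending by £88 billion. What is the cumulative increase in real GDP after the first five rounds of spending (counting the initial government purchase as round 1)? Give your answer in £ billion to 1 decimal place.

Round 1 adds ΔG = £88 billion; each later round is MPC = 0.55 times the previous.
After 5 rounds: 88 + 48.4 + 26.62 + 14.641 + 8.05255 = ΔG·(1 − c^5)/(1 − c) = 88 × (1 − 0.0503284375)/0.45 ≈ £185.7 billion.

£185.7 billion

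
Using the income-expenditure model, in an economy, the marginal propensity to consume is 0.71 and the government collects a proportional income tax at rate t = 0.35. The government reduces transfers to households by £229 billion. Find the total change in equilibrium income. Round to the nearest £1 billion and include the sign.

The transfer change shifts disposable income by −£229 billion, so first-round consumption changes by c·ΔTR = 0.71 × (−£229 billion) = −£162.59 billion.
Expenditure multiplier = 1/(1 − c(1−t)) = 1/(1 − 0.71×0.65) = 1/0.5385 ≈ 1.857.
The transfer multiplier is c × k ≈ 1.318, so ΔY = k × (c·ΔTR) = (−£162.59 billion) / 0.5385 ≈ −£302 billion.

−£302 billion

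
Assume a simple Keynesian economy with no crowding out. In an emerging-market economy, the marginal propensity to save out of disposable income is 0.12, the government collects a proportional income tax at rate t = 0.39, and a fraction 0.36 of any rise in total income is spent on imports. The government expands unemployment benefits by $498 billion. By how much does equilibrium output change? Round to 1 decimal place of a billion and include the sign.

MPC = 1 − MPS = 1 − 0.12 = 0.88.
The transfer change shifts disposable income by +$498 billion, so first-round consumption changes by c·ΔTR = 0.88 × (+$498 billion) = +$438.24 billion.
Expenditure multiplier = 1/(1 − c(1−t) + m) = 1/(1 − 0.88×0.61 + 0.36) = 1/0.8232 ≈ 1.215.
The transfer multiplier is c × k ≈ 1.069, so ΔY = k × (c·ΔTR) = (+$438.24 billion) / 0.8232 ≈ +$532.4 billion.

+$532.4 billion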